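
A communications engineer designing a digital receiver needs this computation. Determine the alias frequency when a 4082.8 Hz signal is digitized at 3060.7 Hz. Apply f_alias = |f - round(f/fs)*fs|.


Compute the nearest integer multiple of fs to the signal:
n = round(4082.8 / 3060.7) = 1
f_alias = |4082.8 - 1 * 3060.7|
        = |4082.8 - 3060.7|
        = 1022.1 Hz

1022.1


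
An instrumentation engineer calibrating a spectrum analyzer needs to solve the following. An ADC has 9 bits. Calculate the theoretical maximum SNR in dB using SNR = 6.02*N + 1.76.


Theoretical SNR for a full-scale sinusoid:
SNR = 6.02 * N + 1.76
    = 6.02 * 9 + 1.76
    = 54.18 + 1.76
    = 55.94 dB

55.94 dB


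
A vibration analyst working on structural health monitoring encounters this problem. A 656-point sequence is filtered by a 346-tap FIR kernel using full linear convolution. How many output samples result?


Linear convolution output length:
L = N + M - 1
  = 656 + 346 - 1
  = 1001 samples

1001


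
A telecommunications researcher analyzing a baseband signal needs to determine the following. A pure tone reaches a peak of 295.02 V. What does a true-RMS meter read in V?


RMS voltage for a sinusoidal waveform:
V_rms = V_peak / sqrt(2)
      = 295.02 / 1.414214
      = 208.611 V

208.611 V


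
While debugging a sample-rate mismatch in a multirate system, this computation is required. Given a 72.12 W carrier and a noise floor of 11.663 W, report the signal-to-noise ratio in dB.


SNR in decibels:
SNR = 10 * log10(Ps / Pn)
    = 10 * log10(72.12 / 11.663)
    = 10 * log10(6.1837)
    = 10 * 0.7912
    = 7.91 dB

7.91 dB


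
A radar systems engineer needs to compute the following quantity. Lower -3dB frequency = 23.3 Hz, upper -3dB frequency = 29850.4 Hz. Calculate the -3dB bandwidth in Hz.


Bandwidth is the difference of -3dB frequencies:
BW = f_high - f_low
   = 29850.4 - 23.3
   = 29827.1 Hz

29827.1 Hz


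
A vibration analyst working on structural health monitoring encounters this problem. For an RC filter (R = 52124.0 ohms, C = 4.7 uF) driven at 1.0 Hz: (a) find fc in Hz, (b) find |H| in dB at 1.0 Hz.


Step 1 — cutoff frequency:
fc = 1 / (2*pi*R*C)
C = 4.7 uF = 4.7e-06 F
fc = 1 / (2*pi*52124.0*4.7e-06)
   = 0.649658 Hz

Step 2 — magnitude at f = 1.0 Hz:
|H(f)| = 1 / sqrt(1 + (f/fc)^2)
f/fc = 1.0 / 0.649658 = 1.539271
|H| = 1 / sqrt(1 + 2.369355) = 0.5447868
|H|_dB = 20*log10(0.5447868) = -5.28 dB

fc = 0.649658 Hz; |H(1.0 Hz)| = -5.28 dB


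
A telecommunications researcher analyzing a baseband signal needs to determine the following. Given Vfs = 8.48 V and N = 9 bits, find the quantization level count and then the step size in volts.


Step 1 — number of quantization levels:
L = 2^N = 2^9 = 512

Step 2 — LSB step size:
delta = Vfs / L
      = 8.48 / 512
      = 0.0165625 V

Levels = 512; step size = 0.0165625 V


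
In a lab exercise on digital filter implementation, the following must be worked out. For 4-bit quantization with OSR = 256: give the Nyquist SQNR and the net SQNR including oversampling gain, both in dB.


Step 1 — baseline SQNR at Nyquist:
SQNR_base = 6.02*N + 1.76
          = 6.02*4 + 1.76
          = 25.84 dB

Step 2 — oversampling processing gain:
G = 10*log10(OSR) = 10*log10(256) = 24.08 dB

Step 3 — total:
SQNR_total = 25.84 + 24.08 = 49.92 dB

Base SQNR = 25.84 dB; oversampled SQNR = 49.92 dB


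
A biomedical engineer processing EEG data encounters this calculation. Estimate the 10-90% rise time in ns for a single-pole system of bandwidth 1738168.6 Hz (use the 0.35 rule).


Rise time from bandwidth relationship:
tr = 0.35 / BW
   = 0.35 / 1738168.6
   = 2.013613639e-07 s
   = 201.3614 ns

201.3614 ns


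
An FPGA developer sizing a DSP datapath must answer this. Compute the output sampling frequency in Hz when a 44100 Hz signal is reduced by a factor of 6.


Decimation reduces the sample rate:
fs_out = fs_in / M
       = 44100 / 6
       = 7350.0 Hz

7350.0 Hz


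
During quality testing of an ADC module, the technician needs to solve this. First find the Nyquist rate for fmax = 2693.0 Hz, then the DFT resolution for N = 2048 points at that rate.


Step 1 — Nyquist sampling rate:
fs = 2 * fmax = 2 * 2693.0 = 5386.0 Hz

Step 2 — DFT bin spacing:
df = fs / N = 5386.0 / 2048 = 2.6299 Hz

2.6299 Hz


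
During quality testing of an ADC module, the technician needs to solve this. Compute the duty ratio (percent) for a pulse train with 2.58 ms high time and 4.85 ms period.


Duty cycle as a percentage:
DC = (t_on / T) * 100
   = (2.58 / 4.85) * 100
   = 0.531959 * 100
   = 53.2 %

53.2 %


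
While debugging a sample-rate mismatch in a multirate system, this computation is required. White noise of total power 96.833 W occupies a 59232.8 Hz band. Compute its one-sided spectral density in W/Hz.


Power spectral density:
PSD = P / BW
    = 96.833 / 59232.8
    = 0.00163479 W/Hz

0.00163479 W/Hz


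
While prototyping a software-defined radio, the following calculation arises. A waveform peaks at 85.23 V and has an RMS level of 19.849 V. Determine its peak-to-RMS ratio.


Crest factor is the ratio of peak to RMS:
CF = V_peak / V_rms
   = 85.23 / 19.849
   = 4.2939

4.2939


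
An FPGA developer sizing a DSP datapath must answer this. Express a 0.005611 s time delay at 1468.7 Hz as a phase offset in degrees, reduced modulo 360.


Phase shift from frequency and time delay:
phi = 360 * f * t_delay
    = 360 * 1468.7 * 0.005611
    = 2966.72 degrees
    mod 360 = 86.72 degrees

86.72 degrees


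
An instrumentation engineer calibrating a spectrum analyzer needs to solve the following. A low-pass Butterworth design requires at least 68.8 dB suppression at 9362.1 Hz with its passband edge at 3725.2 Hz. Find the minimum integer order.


Butterworth filter order formula:
n = log10(10^(A/10) - 1) / (2 * log10(f_stop/f_pass))
10^(68.8/10) - 1 = 7585774.7503
f_stop/f_pass = 9362.1 / 3725.2 = 2.5132
n = 8.5952 -> ceil = 9

9


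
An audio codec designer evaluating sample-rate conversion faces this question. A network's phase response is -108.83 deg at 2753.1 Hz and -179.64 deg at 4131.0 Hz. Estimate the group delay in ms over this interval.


Group delay from phase difference:
tau = -d(phi)/d(omega)
d(phi) = -70.81 deg = -1.235868 rad
d(omega) = 2*pi*(4131.0 - 2753.1) = 8657.601 rad/s
tau = -(-1.235868) / 8657.601
    = 0.1427 ms

0.1427 ms


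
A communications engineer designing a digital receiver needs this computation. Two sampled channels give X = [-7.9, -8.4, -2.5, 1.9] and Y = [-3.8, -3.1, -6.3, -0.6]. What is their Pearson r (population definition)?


Pearson correlation coefficient (population):
r = cov(X,Y) / (std(X) * std(Y))
Mean X = -4.225, Mean Y = -3.45
Cov(X,Y) = 3.09125
Std(X) = 4.22574, Std(Y) = 2.030394
r = 0.3603

0.3603


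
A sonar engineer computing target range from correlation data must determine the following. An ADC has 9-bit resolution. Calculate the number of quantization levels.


Number of quantization levels = 2^N
= 2^9
= 512

512


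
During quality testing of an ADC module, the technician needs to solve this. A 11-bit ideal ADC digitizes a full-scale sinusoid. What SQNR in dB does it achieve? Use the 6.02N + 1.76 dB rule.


Theoretical SNR for a full-scale sinusoid:
SNR = 6.02 * N + 1.76
    = 6.02 * 11 + 1.76
    = 66.22 + 1.76
    = 67.98 dB

67.98 dB


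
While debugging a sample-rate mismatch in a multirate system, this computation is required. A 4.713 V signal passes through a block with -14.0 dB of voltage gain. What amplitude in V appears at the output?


Output voltage from dB gain:
V_out = V_in * 10^(gain_dB / 20)
      = 4.713 * 10^(-14.0 / 20)
      = 4.713 * 0.199526
      = 0.9404 V

0.9404 V


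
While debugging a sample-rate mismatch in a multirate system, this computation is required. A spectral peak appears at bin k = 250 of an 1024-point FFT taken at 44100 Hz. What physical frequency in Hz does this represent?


Frequency of DFT bin k:
f_k = k * fs / N
    = 250 * 44100 / 1024
    = 11025000 / 1024
    = 10766.602 Hz

10766.602 Hz


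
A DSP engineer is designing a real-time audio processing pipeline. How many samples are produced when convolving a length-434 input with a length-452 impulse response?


Linear convolution output length:
L = N + M - 1
  = 434 + 452 - 1
  = 885 samples

885


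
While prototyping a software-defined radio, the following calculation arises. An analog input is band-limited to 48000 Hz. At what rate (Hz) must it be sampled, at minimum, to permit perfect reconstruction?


The Nyquist rate is twice the maximum frequency component.
fs_min = 2 * fmax
      = 2 * 48000
      = 96000 Hz

96000


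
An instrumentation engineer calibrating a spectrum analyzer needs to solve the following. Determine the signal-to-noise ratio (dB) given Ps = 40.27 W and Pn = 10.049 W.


SNR in decibels:
SNR = 10 * log10(Ps / Pn)
    = 10 * log10(40.27 / 10.049)
    = 10 * log10(4.0074)
    = 10 * 0.6029
    = 6.03 dB

6.03 dB


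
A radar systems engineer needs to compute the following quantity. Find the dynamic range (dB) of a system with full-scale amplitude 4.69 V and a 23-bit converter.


Dynamic range from full-scale to LSB:
V_min = V_max / 2^bits = 4.69 / 2^23
DR = 20 * log10(V_max / V_min)
   = 20 * log10(2^23)
   = 20 * 23 * log10(2)
   = 138.47 dB

138.47 dB


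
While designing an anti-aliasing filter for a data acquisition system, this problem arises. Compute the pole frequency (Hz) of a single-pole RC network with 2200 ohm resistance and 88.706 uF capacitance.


Cutoff frequency of a first-order RC filter:
fc = 1 / (2 * pi * R * C)
C = 88.706 uF = 8.8706e-05 F
fc = 1 / (2 * pi * 2200 * 8.8706e-05)
   = 1 / 1.2261837188891
   = 0.815538 Hz

0.815538 Hz


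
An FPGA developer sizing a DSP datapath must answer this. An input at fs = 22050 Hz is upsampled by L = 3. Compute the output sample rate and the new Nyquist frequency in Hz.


Step 1 — output sample rate after interpolation by L:
fs_out = L * fs_in = 3 * 22050 = 66150 Hz

Step 2 — Nyquist frequency of the output stream:
f_Nyq = fs_out / 2 = 66150 / 2 = 33075.0 Hz

fs_out = 66150 Hz; f_Nyquist = 33075.0 Hz


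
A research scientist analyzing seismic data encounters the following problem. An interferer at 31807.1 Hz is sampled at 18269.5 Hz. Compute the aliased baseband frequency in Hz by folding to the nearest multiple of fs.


Compute the nearest integer multiple of fs to the signal:
n = round(31807.1 / 18269.5) = 2
f_alias = |31807.1 - 2 * 18269.5|
        = |31807.1 - 36539.0|
        = 4731.9 Hz

4731.9


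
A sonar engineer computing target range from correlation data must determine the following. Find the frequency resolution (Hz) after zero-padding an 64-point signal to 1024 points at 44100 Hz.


Frequency resolution after zero-padding:
N_padded = 64 * 16 = 1024
df = fs / N_padded
   = 44100 / 1024
   = 43.0664 Hz

43.0664 Hz


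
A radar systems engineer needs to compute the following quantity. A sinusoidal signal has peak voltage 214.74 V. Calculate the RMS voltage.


RMS voltage for a sinusoidal waveform:
V_rms = V_peak / sqrt(2)
      = 214.74 / 1.414214
      = 151.844 V

151.844 V


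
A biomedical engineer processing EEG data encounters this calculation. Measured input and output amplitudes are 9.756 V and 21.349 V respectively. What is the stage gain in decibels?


Voltage gain in dB:
G = 20 * log10(Vout / Vin)
  = 20 * log10(21.349 / 9.756)
  = 20 * log10(2.188294)
  = 20 * 0.340106
  = 6.8 dB

6.8 dB


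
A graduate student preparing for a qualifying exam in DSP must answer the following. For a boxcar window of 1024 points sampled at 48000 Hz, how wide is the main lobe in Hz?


Main lobe width for a rectangular window:
Width = 2 * fs / N
      = 2 * 48000 / 1024
      = 96000 / 1024
      = 93.75 Hz

93.75 Hz


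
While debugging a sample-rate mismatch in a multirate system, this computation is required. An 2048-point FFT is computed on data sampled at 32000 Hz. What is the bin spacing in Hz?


DFT frequency resolution:
df = fs / N
   = 32000 / 2048
   = 15.625 Hz

15.625 Hz


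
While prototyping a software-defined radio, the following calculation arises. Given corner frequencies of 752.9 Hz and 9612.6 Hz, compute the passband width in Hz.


Bandwidth is the difference of -3dB frequencies:
BW = f_high - f_low
   = 9612.6 - 752.9
   = 8859.7 Hz

8859.7 Hz


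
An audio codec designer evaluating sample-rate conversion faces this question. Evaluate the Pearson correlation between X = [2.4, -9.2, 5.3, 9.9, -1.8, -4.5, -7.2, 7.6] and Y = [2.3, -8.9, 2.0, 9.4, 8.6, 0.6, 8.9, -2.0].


Pearson correlation coefficient (population):
r = cov(X,Y) / (std(X) * std(Y))
Mean X = 0.3125, Mean Y = 2.6125
Cov(X,Y) = 10.883594
Std(X) = 6.603112, Std(Y) = 5.913848
r = 0.2787

0.2787


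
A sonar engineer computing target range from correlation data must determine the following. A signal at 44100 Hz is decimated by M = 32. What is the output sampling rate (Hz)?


Decimation reduces the sample rate:
fs_out = fs_in / M
       = 44100 / 32
       = 1378.125 Hz

1378.125 Hz


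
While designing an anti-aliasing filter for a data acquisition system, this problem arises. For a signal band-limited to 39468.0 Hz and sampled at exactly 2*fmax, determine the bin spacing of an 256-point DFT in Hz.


Step 1 — Nyquist sampling rate:
fs = 2 * fmax = 2 * 39468.0 = 78936.0 Hz

Step 2 — DFT bin spacing:
df = fs / N = 78936.0 / 256 = 308.3438 Hz

308.3438 Hz


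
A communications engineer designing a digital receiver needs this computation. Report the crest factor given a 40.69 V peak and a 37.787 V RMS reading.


Crest factor is the ratio of peak to RMS:
CF = V_peak / V_rms
   = 40.69 / 37.787
   = 1.0768

1.0768


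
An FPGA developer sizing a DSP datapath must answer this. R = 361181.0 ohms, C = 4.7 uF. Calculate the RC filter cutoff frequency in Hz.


Cutoff frequency of a first-order RC filter:
fc = 1 / (2 * pi * R * C)
C = 4.7 uF = 4.7e-06 F
fc = 1 / (2 * pi * 361181.0 * 4.7e-06)
   = 1 / 10.666025616432
   = 0.093756 Hz

0.093756 Hz


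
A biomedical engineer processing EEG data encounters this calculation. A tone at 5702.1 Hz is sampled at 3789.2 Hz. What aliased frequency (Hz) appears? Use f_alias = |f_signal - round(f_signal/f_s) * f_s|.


Compute the nearest integer multiple of fs to the signal:
n = round(5702.1 / 3789.2) = 2
f_alias = |5702.1 - 2 * 3789.2|
        = |5702.1 - 7578.4|
        = 1876.3 Hz

1876.3


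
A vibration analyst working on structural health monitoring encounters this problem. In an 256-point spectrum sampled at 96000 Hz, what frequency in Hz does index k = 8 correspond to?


Frequency of DFT bin k:
f_k = k * fs / N
    = 8 * 96000 / 256
    = 768000 / 256
    = 3000.0 Hz

3000.0 Hz


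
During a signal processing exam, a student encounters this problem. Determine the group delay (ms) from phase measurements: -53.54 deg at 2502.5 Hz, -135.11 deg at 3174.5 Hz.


Group delay from phase difference:
tau = -d(phi)/d(omega)
d(phi) = -81.57 deg = -1.423665 rad
d(omega) = 2*pi*(3174.5 - 2502.5) = 4222.3005 rad/s
tau = -(-1.423665) / 4222.3005
    = 0.3372 ms

0.3372 ms


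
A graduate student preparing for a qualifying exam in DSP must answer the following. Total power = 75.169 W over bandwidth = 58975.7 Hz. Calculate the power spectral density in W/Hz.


Power spectral density:
PSD = P / BW
    = 75.169 / 58975.7
    = 0.00127458 W/Hz

0.00127458 W/Hz


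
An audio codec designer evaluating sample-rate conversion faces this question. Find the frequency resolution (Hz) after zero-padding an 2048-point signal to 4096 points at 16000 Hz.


Frequency resolution after zero-padding:
N_padded = 2048 * 2 = 4096
df = fs / N_padded
   = 16000 / 4096
   = 3.9062 Hz

3.9062 Hz


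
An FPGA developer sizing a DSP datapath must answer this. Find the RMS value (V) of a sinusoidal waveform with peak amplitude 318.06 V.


RMS voltage for a sinusoidal waveform:
V_rms = V_peak / sqrt(2)
      = 318.06 / 1.414214
      = 224.902 V

224.902 V


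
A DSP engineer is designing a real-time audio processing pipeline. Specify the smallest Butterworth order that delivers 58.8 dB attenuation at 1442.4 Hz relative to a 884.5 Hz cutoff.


Butterworth filter order formula:
n = log10(10^(A/10) - 1) / (2 * log10(f_stop/f_pass))
10^(58.8/10) - 1 = 758576.575
f_stop/f_pass = 1442.4 / 884.5 = 1.6308
n = 13.8426 -> ceil = 14

14


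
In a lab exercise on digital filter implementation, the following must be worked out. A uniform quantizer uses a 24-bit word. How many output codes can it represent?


Number of quantization levels = 2^N
= 2^24
= 16777216

16777216


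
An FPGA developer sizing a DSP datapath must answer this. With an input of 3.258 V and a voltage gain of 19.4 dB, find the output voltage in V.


Output voltage from dB gain:
V_out = V_in * 10^(gain_dB / 20)
      = 3.258 * 10^(19.4 / 20)
      = 3.258 * 9.332543
      = 30.4054 V

30.4054 V


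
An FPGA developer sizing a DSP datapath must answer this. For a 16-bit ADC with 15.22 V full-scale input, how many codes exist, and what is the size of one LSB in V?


Step 1 — number of quantization levels:
L = 2^N = 2^16 = 65536

Step 2 — LSB step size:
delta = Vfs / L
      = 15.22 / 65536
      = 0.00023224 V

Levels = 65536; step size = 0.00023224 V


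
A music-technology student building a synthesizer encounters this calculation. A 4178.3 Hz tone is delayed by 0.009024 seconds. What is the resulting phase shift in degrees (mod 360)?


Phase shift from frequency and time delay:
phi = 360 * f * t_delay
    = 360 * 4178.3 * 0.009024
    = 13573.79 degrees
    mod 360 = 253.79 degrees

253.79 degrees


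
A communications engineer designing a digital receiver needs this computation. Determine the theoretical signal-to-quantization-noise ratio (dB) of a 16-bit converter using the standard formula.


Theoretical SNR for a full-scale sinusoid:
SNR = 6.02 * N + 1.76
    = 6.02 * 16 + 1.76
    = 96.32 + 1.76
    = 98.08 dB

98.08 dB


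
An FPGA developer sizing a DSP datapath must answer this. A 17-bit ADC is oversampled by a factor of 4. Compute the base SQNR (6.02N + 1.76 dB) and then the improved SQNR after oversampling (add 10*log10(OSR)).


Step 1 — baseline SQNR at Nyquist:
SQNR_base = 6.02*N + 1.76
          = 6.02*17 + 1.76
          = 104.1 dB

Step 2 — oversampling processing gain:
G = 10*log10(OSR) = 10*log10(4) = 6.02 dB

Step 3 — total:
SQNR_total = 104.1 + 6.02 = 110.12 dB

Base SQNR = 104.1 dB; oversampled SQNR = 110.12 dB


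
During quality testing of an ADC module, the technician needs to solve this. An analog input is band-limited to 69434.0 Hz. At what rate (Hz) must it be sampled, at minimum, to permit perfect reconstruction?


The Nyquist rate is twice the maximum frequency component.
fs_min = 2 * fmax
      = 2 * 69434.0
      = 138868.0 Hz

138868.0


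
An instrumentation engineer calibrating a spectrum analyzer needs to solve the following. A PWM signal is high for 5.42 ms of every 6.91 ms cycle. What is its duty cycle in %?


Duty cycle as a percentage:
DC = (t_on / T) * 100
   = (5.42 / 6.91) * 100
   = 0.78437 * 100
   = 78.44 %

78.44 %


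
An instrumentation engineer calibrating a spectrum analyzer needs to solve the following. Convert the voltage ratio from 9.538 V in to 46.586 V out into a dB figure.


Voltage gain in dB:
G = 20 * log10(Vout / Vin)
  = 20 * log10(46.586 / 9.538)
  = 20 * log10(4.884252)
  = 20 * 0.688798
  = 13.78 dB

13.78 dB


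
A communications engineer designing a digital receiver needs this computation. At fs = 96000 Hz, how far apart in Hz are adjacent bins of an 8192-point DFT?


DFT frequency resolution:
df = fs / N
   = 96000 / 8192
   = 11.7188 Hz

11.7188 Hz


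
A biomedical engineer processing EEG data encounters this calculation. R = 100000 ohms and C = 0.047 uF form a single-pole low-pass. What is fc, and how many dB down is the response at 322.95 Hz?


Step 1 — cutoff frequency:
fc = 1 / (2*pi*R*C)
C = 0.047 uF = 4.7e-08 F
fc = 1 / (2*pi*100000*4.7e-08)
   = 33.8628 Hz

Step 2 — magnitude at f = 322.95 Hz:
|H(f)| = 1 / sqrt(1 + (f/fc)^2)
f/fc = 322.95 / 33.8628 = 9.537014
|H| = 1 / sqrt(1 + 90.954636) = 0.1042829
|H|_dB = 20*log10(0.1042829) = -19.64 dB

fc = 33.8628 Hz; |H(322.95 Hz)| = -19.64 dB


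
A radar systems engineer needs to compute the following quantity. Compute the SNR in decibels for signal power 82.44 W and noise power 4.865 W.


SNR in decibels:
SNR = 10 * log10(Ps / Pn)
    = 10 * log10(82.44 / 4.865)
    = 10 * log10(16.9455)
    = 10 * 1.2291
    = 12.29 dB

12.29 dB


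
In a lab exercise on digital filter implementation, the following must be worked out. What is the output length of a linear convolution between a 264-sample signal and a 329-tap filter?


Linear convolution output length:
L = N + M - 1
  = 264 + 329 - 1
  = 592 samples

592


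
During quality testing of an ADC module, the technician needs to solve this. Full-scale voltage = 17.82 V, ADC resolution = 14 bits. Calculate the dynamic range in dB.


Dynamic range from full-scale to LSB:
V_min = V_max / 2^bits = 17.82 / 2^14
DR = 20 * log10(V_max / V_min)
   = 20 * log10(2^14)
   = 20 * 14 * log10(2)
   = 84.29 dB

84.29 dB


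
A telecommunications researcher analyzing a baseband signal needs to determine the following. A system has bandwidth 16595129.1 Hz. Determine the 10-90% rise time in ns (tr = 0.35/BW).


Rise time from bandwidth relationship:
tr = 0.35 / BW
   = 0.35 / 16595129.1
   = 2.109052589e-08 s
   = 21.0905 ns

21.0905 ns


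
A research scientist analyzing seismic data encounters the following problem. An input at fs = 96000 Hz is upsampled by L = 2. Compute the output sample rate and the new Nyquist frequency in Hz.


Step 1 — output sample rate after interpolation by L:
fs_out = L * fs_in = 2 * 96000 = 192000 Hz

Step 2 — Nyquist frequency of the output stream:
f_Nyq = fs_out / 2 = 192000 / 2 = 96000.0 Hz

fs_out = 192000 Hz; f_Nyquist = 96000.0 Hz


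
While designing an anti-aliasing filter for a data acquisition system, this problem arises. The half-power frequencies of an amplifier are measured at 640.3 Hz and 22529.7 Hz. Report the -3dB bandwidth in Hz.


Bandwidth is the difference of -3dB frequencies:
BW = f_high - f_low
   = 22529.7 - 640.3
   = 21889.4 Hz

21889.4 Hz


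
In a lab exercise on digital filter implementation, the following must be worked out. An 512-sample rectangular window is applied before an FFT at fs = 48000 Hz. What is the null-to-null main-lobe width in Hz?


Main lobe width for a rectangular window:
Width = 2 * fs / N
      = 2 * 48000 / 512
      = 96000 / 512
      = 187.5 Hz

187.5 Hz


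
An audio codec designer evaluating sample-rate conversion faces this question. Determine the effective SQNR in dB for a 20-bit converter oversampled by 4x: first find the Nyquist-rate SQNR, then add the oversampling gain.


Step 1 — baseline SQNR at Nyquist:
SQNR_base = 6.02*N + 1.76
          = 6.02*20 + 1.76
          = 122.16 dB

Step 2 — oversampling processing gain:
G = 10*log10(OSR) = 10*log10(4) = 6.02 dB

Step 3 — total:
SQNR_total = 122.16 + 6.02 = 128.18 dB

Base SQNR = 122.16 dB; oversampled SQNR = 128.18 dB


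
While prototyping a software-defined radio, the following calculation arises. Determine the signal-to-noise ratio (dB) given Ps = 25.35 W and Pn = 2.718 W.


SNR in decibels:
SNR = 10 * log10(Ps / Pn)
    = 10 * log10(25.35 / 2.718)
    = 10 * log10(9.3267)
    = 10 * 0.9697
    = 9.7 dB

9.7 dB


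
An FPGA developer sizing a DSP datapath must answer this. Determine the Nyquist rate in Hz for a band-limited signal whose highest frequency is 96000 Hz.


The Nyquist rate is twice the maximum frequency component.
fs_min = 2 * fmax
      = 2 * 96000
      = 192000 Hz

192000


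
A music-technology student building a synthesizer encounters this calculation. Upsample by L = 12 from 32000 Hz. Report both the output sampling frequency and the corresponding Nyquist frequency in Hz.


Step 1 — output sample rate after interpolation by L:
fs_out = L * fs_in = 12 * 32000 = 384000 Hz

Step 2 — Nyquist frequency of the output stream:
f_Nyq = fs_out / 2 = 384000 / 2 = 192000.0 Hz

fs_out = 384000 Hz; f_Nyquist = 192000.0 Hz


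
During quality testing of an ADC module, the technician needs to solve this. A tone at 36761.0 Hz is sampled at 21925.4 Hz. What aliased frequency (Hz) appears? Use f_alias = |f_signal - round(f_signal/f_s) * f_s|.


Compute the nearest integer multiple of fs to the signal:
n = round(36761.0 / 21925.4) = 2
f_alias = |36761.0 - 2 * 21925.4|
        = |36761.0 - 43850.8|
        = 7089.8 Hz

7089.8


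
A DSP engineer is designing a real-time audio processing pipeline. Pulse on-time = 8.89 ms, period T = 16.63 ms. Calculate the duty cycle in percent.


Duty cycle as a percentage:
DC = (t_on / T) * 100
   = (8.89 / 16.63) * 100
   = 0.534576 * 100
   = 53.46 %

53.46 %


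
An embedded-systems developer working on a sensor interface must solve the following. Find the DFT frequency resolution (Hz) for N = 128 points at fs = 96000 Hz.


DFT frequency resolution:
df = fs / N
   = 96000 / 128
   = 750.0 Hz

750.0 Hz


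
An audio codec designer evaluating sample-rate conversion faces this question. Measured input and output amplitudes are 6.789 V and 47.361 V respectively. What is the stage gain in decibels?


Voltage gain in dB:
G = 20 * log10(Vout / Vin)
  = 20 * log10(47.361 / 6.789)
  = 20 * log10(6.976138)
  = 20 * 0.843615
  = 16.87 dB

16.87 dB


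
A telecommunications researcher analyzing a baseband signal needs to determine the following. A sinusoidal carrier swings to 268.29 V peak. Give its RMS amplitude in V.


RMS voltage for a sinusoidal waveform:
V_rms = V_peak / sqrt(2)
      = 268.29 / 1.414214
      = 189.71 V

189.71 V


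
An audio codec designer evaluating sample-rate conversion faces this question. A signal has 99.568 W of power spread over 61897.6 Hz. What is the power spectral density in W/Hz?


Power spectral density:
PSD = P / BW
    = 99.568 / 61897.6
    = 0.00160859 W/Hz

0.00160859 W/Hz


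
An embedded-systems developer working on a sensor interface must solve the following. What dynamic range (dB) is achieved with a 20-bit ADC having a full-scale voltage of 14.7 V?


Dynamic range from full-scale to LSB:
V_min = V_max / 2^bits = 14.7 / 2^20
DR = 20 * log10(V_max / V_min)
   = 20 * log10(2^20)
   = 20 * 20 * log10(2)
   = 120.41 dB

120.41 dB


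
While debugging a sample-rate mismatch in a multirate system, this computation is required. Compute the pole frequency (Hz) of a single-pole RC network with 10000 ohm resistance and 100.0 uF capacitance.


Cutoff frequency of a first-order RC filter:
fc = 1 / (2 * pi * R * C)
C = 100.0 uF = 0.0001 F
fc = 1 / (2 * pi * 10000 * 0.0001)
   = 1 / 6.2831853071796
   = 0.159155 Hz

0.159155 Hz


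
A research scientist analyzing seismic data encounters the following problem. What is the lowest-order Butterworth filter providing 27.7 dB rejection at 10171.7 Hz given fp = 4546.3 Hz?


Butterworth filter order formula:
n = log10(10^(A/10) - 1) / (2 * log10(f_stop/f_pass))
10^(27.7/10) - 1 = 587.8437
f_stop/f_pass = 10171.7 / 4546.3 = 2.2374
n = 3.9591 -> ceil = 4

4


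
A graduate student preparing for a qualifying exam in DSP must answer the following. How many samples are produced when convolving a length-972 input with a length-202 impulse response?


Linear convolution output length:
L = N + M - 1
  = 972 + 202 - 1
  = 1173 samples

1173


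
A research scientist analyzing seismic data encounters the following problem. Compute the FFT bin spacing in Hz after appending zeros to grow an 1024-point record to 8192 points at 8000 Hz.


Frequency resolution after zero-padding:
N_padded = 1024 * 8 = 8192
df = fs / N_padded
   = 8000 / 8192
   = 0.9766 Hz

0.9766 Hz


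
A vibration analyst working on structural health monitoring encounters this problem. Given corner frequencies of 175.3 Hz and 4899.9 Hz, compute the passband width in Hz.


Bandwidth is the difference of -3dB frequencies:
BW = f_high - f_low
   = 4899.9 - 175.3
   = 4724.6 Hz

4724.6 Hz


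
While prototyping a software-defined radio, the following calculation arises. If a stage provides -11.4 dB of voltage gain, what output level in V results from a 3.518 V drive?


Output voltage from dB gain:
V_out = V_in * 10^(gain_dB / 20)
      = 3.518 * 10^(-11.4 / 20)
      = 3.518 * 0.269153
      = 0.9469 V

0.9469 V


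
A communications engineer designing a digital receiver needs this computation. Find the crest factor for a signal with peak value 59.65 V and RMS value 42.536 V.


Crest factor is the ratio of peak to RMS:
CF = V_peak / V_rms
   = 59.65 / 42.536
   = 1.4023

1.4023


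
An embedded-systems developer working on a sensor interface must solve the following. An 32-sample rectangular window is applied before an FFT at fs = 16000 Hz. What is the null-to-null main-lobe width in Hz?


Main lobe width for a rectangular window:
Width = 2 * fs / N
      = 2 * 16000 / 32
      = 32000 / 32
      = 1000.0 Hz

1000.0 Hz


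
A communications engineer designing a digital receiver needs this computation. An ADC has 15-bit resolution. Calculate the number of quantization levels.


Number of quantization levels = 2^N
= 2^15
= 32768

32768


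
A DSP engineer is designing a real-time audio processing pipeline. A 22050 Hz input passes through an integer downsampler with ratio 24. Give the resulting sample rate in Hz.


Decimation reduces the sample rate:
fs_out = fs_in / M
       = 22050 / 24
       = 918.75 Hz

918.75 Hz


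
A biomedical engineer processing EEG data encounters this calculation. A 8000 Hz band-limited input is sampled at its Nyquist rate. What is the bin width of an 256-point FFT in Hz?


Step 1 — Nyquist sampling rate:
fs = 2 * fmax = 2 * 8000 = 16000 Hz

Step 2 — DFT bin spacing:
df = fs / N = 16000 / 256 = 62.5 Hz

62.5 Hz


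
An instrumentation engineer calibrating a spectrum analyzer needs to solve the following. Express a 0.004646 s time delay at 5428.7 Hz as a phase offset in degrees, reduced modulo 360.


Phase shift from frequency and time delay:
phi = 360 * f * t_delay
    = 360 * 5428.7 * 0.004646
    = 9079.83 degrees
    mod 360 = 79.83 degrees

79.83 degrees


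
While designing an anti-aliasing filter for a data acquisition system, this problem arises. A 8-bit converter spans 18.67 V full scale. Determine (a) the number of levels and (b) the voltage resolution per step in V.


Step 1 — number of quantization levels:
L = 2^N = 2^8 = 256

Step 2 — LSB step size:
delta = Vfs / L
      = 18.67 / 256
      = 0.07292969 V

Levels = 256; step size = 0.07292969 V


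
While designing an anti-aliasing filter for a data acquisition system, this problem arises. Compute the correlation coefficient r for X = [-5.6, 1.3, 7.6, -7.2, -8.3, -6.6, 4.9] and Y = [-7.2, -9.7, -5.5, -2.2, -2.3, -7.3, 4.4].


Pearson correlation coefficient (population):
r = cov(X,Y) / (std(X) * std(Y))
Mean X = -1.9857, Mean Y = -4.2571
Cov(X,Y) = 4.486531
Std(X) = 5.994147, Std(Y) = 4.344079
r = 0.1723

0.1723


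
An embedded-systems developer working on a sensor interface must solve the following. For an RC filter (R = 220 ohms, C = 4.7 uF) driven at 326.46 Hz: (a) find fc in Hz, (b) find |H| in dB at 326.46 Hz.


Step 1 — cutoff frequency:
fc = 1 / (2*pi*R*C)
C = 4.7 uF = 4.7e-06 F
fc = 1 / (2*pi*220*4.7e-06)
   = 153.922 Hz

Step 2 — magnitude at f = 326.46 Hz:
|H(f)| = 1 / sqrt(1 + (f/fc)^2)
f/fc = 326.46 / 153.922 = 2.120944
|H| = 1 / sqrt(1 + 4.498403) = 0.4264634
|H|_dB = 20*log10(0.4264634) = -7.4 dB

fc = 153.922 Hz; |H(326.46 Hz)| = -7.4 dB


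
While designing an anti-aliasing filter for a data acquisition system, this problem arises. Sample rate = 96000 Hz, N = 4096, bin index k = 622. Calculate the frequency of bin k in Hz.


Frequency of DFT bin k:
f_k = k * fs / N
    = 622 * 96000 / 4096
    = 59712000 / 4096
    = 14578.125 Hz

14578.125 Hz


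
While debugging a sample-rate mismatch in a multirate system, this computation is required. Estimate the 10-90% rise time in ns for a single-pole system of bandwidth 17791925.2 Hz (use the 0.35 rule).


Rise time from bandwidth relationship:
tr = 0.35 / BW
   = 0.35 / 17791925.2
   = 1.967184529e-08 s
   = 19.6718 ns

19.6718 ns


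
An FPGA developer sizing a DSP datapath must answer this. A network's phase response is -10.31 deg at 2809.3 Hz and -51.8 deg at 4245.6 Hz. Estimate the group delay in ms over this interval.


Group delay from phase difference:
tau = -d(phi)/d(omega)
d(phi) = -41.49 deg = -0.724137 rad
d(omega) = 2*pi*(4245.6 - 2809.3) = 9024.5391 rad/s
tau = -(-0.724137) / 9024.5391
    = 0.0802 ms

0.0802 ms


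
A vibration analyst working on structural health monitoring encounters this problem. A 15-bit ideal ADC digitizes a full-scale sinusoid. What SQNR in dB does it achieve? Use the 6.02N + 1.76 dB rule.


Theoretical SNR for a full-scale sinusoid:
SNR = 6.02 * N + 1.76
    = 6.02 * 15 + 1.76
    = 90.3 + 1.76
    = 92.06 dB

92.06 dB


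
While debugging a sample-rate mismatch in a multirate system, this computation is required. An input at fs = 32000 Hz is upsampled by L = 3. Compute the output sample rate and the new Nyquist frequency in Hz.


Step 1 — output sample rate after interpolation by L:
fs_out = L * fs_in = 3 * 32000 = 96000 Hz

Step 2 — Nyquist frequency of the output stream:
f_Nyq = fs_out / 2 = 96000 / 2 = 48000.0 Hz

fs_out = 96000 Hz; f_Nyquist = 48000.0 Hz


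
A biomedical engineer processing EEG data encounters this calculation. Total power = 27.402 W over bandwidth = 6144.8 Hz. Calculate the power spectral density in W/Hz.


Power spectral density:
PSD = P / BW
    = 27.402 / 6144.8
    = 0.00445938 W/Hz

0.00445938 W/Hz


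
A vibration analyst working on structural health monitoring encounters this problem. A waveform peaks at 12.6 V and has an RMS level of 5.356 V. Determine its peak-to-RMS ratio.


Crest factor is the ratio of peak to RMS:
CF = V_peak / V_rms
   = 12.6 / 5.356
   = 2.3525

2.3525


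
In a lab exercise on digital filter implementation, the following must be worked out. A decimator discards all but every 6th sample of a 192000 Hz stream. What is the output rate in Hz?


Decimation reduces the sample rate:
fs_out = fs_in / M
       = 192000 / 6
       = 32000.0 Hz

32000.0 Hz


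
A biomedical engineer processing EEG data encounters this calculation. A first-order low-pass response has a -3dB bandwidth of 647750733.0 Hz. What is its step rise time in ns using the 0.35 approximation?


Rise time from bandwidth relationship:
tr = 0.35 / BW
   = 0.35 / 647750733.0
   = 5.403313067e-10 s
   = 0.5403 ns

0.5403 ns


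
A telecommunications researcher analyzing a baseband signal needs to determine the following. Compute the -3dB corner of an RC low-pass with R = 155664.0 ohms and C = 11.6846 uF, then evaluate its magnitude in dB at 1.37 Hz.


Step 1 — cutoff frequency:
fc = 1 / (2*pi*R*C)
C = 11.6846 uF = 1.16846e-05 F
fc = 1 / (2*pi*155664.0*1.16846e-05)
   = 0.087502 Hz

Step 2 — magnitude at f = 1.37 Hz:
|H(f)| = 1 / sqrt(1 + (f/fc)^2)
f/fc = 1.37 / 0.087502 = 15.656785
|H| = 1 / sqrt(1 + 245.134917) = 0.0637402
|H|_dB = 20*log10(0.0637402) = -23.91 dB

fc = 0.087502 Hz; |H(1.37 Hz)| = -23.91 dB


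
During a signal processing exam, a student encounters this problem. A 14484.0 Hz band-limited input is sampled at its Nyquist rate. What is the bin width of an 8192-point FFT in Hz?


Step 1 — Nyquist sampling rate:
fs = 2 * fmax = 2 * 14484.0 = 28968.0 Hz

Step 2 — DFT bin spacing:
df = fs / N = 28968.0 / 8192 = 3.5361 Hz

3.5361 Hz


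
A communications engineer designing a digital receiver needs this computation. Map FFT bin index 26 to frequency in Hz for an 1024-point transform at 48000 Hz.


Frequency of DFT bin k:
f_k = k * fs / N
    = 26 * 48000 / 1024
    = 1248000 / 1024
    = 1218.75 Hz

1218.75 Hz


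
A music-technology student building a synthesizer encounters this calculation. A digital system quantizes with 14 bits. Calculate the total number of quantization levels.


Number of quantization levels = 2^N
= 2^14
= 16384

16384


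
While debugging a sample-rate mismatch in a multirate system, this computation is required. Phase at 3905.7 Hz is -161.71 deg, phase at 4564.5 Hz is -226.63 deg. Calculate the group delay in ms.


Group delay from phase difference:
tau = -d(phi)/d(omega)
d(phi) = -64.92 deg = -1.133068 rad
d(omega) = 2*pi*(4564.5 - 3905.7) = 4139.3625 rad/s
tau = -(-1.133068) / 4139.3625
    = 0.2737 ms

0.2737 ms


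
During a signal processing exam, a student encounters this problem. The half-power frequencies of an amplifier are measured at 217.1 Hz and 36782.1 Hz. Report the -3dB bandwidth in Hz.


Bandwidth is the difference of -3dB frequencies:
BW = f_high - f_low
   = 36782.1 - 217.1
   = 36565.0 Hz

36565.0 Hz


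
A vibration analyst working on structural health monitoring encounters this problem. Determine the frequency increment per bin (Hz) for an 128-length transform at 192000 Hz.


DFT frequency resolution:
df = fs / N
   = 192000 / 128
   = 1500.0 Hz

1500.0 Hz


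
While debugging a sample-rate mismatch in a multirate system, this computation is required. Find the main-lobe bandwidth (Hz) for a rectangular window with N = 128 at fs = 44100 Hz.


Main lobe width for a rectangular window:
Width = 2 * fs / N
      = 2 * 44100 / 128
      = 88200 / 128
      = 689.062 Hz

689.062 Hz


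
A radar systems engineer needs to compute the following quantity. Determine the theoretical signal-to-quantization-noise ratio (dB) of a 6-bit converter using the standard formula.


Theoretical SNR for a full-scale sinusoid:
SNR = 6.02 * N + 1.76
    = 6.02 * 6 + 1.76
    = 36.12 + 1.76
    = 37.88 dB

37.88 dB


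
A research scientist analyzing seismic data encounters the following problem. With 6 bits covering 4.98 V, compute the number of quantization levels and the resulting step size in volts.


Step 1 — number of quantization levels:
L = 2^N = 2^6 = 64

Step 2 — LSB step size:
delta = Vfs / L
      = 4.98 / 64
      = 0.0778125 V

Levels = 64; step size = 0.0778125 V


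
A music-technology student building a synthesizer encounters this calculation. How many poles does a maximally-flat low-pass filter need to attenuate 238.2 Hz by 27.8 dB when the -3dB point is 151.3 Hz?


Butterworth filter order formula:
n = log10(10^(A/10) - 1) / (2 * log10(f_stop/f_pass))
10^(27.8/10) - 1 = 601.5596
f_stop/f_pass = 238.2 / 151.3 = 1.5744
n = 7.0503 -> ceil = 8

8


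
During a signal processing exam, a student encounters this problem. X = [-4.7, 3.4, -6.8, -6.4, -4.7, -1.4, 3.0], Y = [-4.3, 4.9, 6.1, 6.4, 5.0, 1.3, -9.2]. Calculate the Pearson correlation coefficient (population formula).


Pearson correlation coefficient (population):
r = cov(X,Y) / (std(X) * std(Y))
Mean X = -2.5143, Mean Y = 1.4571
Cov(X,Y) = -10.406327
Std(X) = 3.957787, Std(Y) = 5.569523
r = -0.4721

-0.4721


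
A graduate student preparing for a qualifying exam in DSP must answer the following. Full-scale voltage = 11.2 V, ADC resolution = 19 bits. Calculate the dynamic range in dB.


Dynamic range from full-scale to LSB:
V_min = V_max / 2^bits = 11.2 / 2^19
DR = 20 * log10(V_max / V_min)
   = 20 * log10(2^19)
   = 20 * 19 * log10(2)
   = 114.39 dB

114.39 dB


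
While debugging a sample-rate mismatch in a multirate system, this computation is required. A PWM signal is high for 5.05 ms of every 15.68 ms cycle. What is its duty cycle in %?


Duty cycle as a percentage:
DC = (t_on / T) * 100
   = (5.05 / 15.68) * 100
   = 0.322066 * 100
   = 32.21 %

32.21 %
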